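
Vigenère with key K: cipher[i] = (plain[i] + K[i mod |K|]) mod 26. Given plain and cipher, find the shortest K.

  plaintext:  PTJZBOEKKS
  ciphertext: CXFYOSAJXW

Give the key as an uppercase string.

  i= 0: C-P = 13 → N
  i= 1: X-T =  4 → E
  i= 2: F-J = 22 → W
  i= 3: Y-Z = 25 → Z
  i= 4: O-B = 13 → N
  i= 5: S-O =  4 → E
  i= 6: A-E = 22 → W
  i= 7: J-K = 25 → Z
  i= 8: X-K = 13 → N
  i= 9: W-S =  4 → E
  shifts repeat with period 4: NEWZ

NEWZ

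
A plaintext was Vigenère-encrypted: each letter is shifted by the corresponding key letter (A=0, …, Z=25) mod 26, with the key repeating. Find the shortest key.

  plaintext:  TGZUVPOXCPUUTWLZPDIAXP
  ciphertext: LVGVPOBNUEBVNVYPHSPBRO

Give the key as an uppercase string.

  i= 0: L-T = 18 → S
  i= 1: V-G = 15 → P
  i= 2: G-Z =  7 → H
  i= 3: V-U =  1 → B
  i= 4: P-V = 20 → U
  i= 5: O-P = 25 → Z
  i= 6: B-O = 13 → N
  i= 7: N-X = 16 → Q
  i= 8: U-C = 18 → S
  i= 9: E-P = 15 → P
  i=10: B-U =  7 → H
  i=11: V-U =  1 → B
  i=12: N-T = 20 → U
  i=13: V-W = 25 → Z
  i=14: Y-L = 13 → N
  i=15: P-Z = 16 → Q
  i=16: H-P = 18 → S
  i=17: S-D = 15 → P
  i=18: P-I =  7 → H
  i=19: B-A =  1 → B
  i=20: R-X = 20 → U
  i=21: O-P = 25 → Z
  shifts repeat with period 8: SPHBUZNQ

SPHBUZNQ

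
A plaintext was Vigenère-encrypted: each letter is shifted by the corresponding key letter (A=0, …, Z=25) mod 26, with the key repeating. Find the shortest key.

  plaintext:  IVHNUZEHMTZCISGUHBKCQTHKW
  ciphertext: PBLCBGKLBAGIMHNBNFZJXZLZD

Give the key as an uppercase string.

HGEPH

  i= 0: P-I =  7 → H
  i= 1: B-V =  6 → G
  i= 2: L-H =  4 → E
  i= 3: C-N = 15 → P
  i= 4: B-U =  7 → H
  i= 5: G-Z =  7 → H
  i= 6: K-E =  6 → G
  i= 7: L-H =  4 → E
  i= 8: B-M = 15 → P
  i= 9: A-T =  7 → H
  i=10: G-Z =  7 → H
  i=11: I-C =  6 → G
  i=12: M-I =  4 → E
  i=13: H-S = 15 → P
  i=14: N-G =  7 → H
  i=15: B-U =  7 → H
  i=16: N-H =  6 → G
  i=17: F-B =  4 → E
  i=18: Z-K = 15 → P
  i=19: J-C =  7 → H
  i=20: X-Q =  7 → H
  i=21: Z-T =  6 → G
  i=22: L-H =  4 → E
  i=23: Z-K = 15 → P
  i=24: D-W =  7 → H
  shifts repeat with period 5: HGEPH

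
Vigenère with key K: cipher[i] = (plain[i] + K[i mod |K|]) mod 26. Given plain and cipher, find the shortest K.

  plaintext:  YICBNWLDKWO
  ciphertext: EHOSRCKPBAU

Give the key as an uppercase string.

  i= 0: E-Y =  6 → G
  i= 1: H-I = 25 → Z
  i= 2: O-C = 12 → M
  i= 3: S-B = 17 → R
  i= 4: R-N =  4 → E
  i= 5: C-W =  6 → G
  i= 6: K-L = 25 → Z
  i= 7: P-D = 12 → M
  i= 8: B-K = 17 → R
  i= 9: A-W =  4 → E
  i=10: U-O =  6 → G
  shifts repeat with period 5: GZMRE

GZMRE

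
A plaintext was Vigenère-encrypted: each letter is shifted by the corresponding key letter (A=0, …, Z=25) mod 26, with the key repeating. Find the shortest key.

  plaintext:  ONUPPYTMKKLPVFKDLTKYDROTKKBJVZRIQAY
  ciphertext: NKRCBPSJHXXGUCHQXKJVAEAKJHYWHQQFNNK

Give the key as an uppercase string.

  i= 0: N-O = 25 → Z
  i= 1: K-N = 23 → X
  i= 2: R-U = 23 → X
  i= 3: C-P = 13 → N
  i= 4: B-P = 12 → M
  i= 5: P-Y = 17 → R
  i= 6: S-T = 25 → Z
  i= 7: J-M = 23 → X
  i= 8: H-K = 23 → X
  i= 9: X-K = 13 → N
  i=10: X-L = 12 → M
  i=11: G-P = 17 → R
  i=12: U-V = 25 → Z
  i=13: C-F = 23 → X
  i=14: H-K = 23 → X
  i=15: Q-D = 13 → N
  i=16: X-L = 12 → M
  i=17: K-T = 17 → R
  i=18: J-K = 25 → Z
  i=19: V-Y = 23 → X
  i=20: A-D = 23 → X
  i=21: E-R = 13 → N
  i=22: A-O = 12 → M
  i=23: K-T = 17 → R
  i=24: J-K = 25 → Z
  i=25: H-K = 23 → X
  i=26: Y-B = 23 → X
  i=27: W-J = 13 → N
  i=28: H-V = 12 → M
  i=29: Q-Z = 17 → R
  i=30: Q-R = 25 → Z
  i=31: F-I = 23 → X
  i=32: N-Q = 23 → X
  i=33: N-A = 13 → N
  i=34: K-Y = 12 → M
  shifts repeat with period 6: ZXXNMR

ZXXNMR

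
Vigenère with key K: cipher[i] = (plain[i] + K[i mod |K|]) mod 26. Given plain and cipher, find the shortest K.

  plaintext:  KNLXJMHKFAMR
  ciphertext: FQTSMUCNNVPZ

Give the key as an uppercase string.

VDI

  i= 0: F-K = 21 → V
  i= 1: Q-N =  3 → D
  i= 2: T-L =  8 → I
  i= 3: S-X = 21 → V
  i= 4: M-J =  3 → D
  i= 5: U-M =  8 → I
  i= 6: C-H = 21 → V
  i= 7: N-K =  3 → D
  i= 8: N-F =  8 → I
  i= 9: V-A = 21 → V
  i=10: P-M =  3 → D
  i=11: Z-R =  8 → I
  shifts repeat with period 3: VDI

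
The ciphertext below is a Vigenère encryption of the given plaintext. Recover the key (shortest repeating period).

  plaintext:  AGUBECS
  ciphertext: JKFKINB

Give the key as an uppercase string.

JEL

  i= 0: J-A =  9 → J
  i= 1: K-G =  4 → E
  i= 2: F-U = 11 → L
  i= 3: K-B =  9 → J
  i= 4: I-E =  4 → E
  i= 5: N-C = 11 → L
  i= 6: B-S =  9 → J
  shifts repeat with period 3: JEL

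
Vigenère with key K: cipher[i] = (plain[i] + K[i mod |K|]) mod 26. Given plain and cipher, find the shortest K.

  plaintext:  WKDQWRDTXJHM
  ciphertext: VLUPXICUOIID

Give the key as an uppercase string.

  i= 0: V-W = 25 → Z
  i= 1: L-K =  1 → B
  i= 2: U-D = 17 → R
  i= 3: P-Q = 25 → Z
  i= 4: X-W =  1 → B
  i= 5: I-R = 17 → R
  i= 6: C-D = 25 → Z
  i= 7: U-T =  1 → B
  i= 8: O-X = 17 → R
  i= 9: I-J = 25 → Z
  i=10: I-H =  1 → B
  i=11: D-M = 17 → R
  shifts repeat with period 3: ZBR

ZBR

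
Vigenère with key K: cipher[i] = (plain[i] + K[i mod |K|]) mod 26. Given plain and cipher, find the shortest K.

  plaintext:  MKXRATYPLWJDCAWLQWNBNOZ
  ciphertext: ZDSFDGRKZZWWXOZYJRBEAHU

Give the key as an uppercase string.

NTVOD

  i= 0: Z-M = 13 → N
  i= 1: D-K = 19 → T
  i= 2: S-X = 21 → V
  i= 3: F-R = 14 → O
  i= 4: D-A =  3 → D
  i= 5: G-T = 13 → N
  i= 6: R-Y = 19 → T
  i= 7: K-P = 21 → V
  i= 8: Z-L = 14 → O
  i= 9: Z-W =  3 → D
  i=10: W-J = 13 → N
  i=11: W-D = 19 → T
  i=12: X-C = 21 → V
  i=13: O-A = 14 → O
  i=14: Z-W =  3 → D
  i=15: Y-L = 13 → N
  i=16: J-Q = 19 → T
  i=17: R-W = 21 → V
  i=18: B-N = 14 → O
  i=19: E-B =  3 → D
  i=20: A-N = 13 → N
  i=21: H-O = 19 → T
  i=22: U-Z = 21 → V
  shifts repeat with period 5: NTVOD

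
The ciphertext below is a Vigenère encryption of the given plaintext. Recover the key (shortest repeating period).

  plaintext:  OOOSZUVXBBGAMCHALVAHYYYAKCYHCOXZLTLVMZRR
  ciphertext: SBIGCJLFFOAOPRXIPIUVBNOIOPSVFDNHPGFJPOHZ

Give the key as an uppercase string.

ENUODPQI

  i= 0: S-O =  4 → E
  i= 1: B-O = 13 → N
  i= 2: I-O = 20 → U
  i= 3: G-S = 14 → O
  i= 4: C-Z =  3 → D
  i= 5: J-U = 15 → P
  i= 6: L-V = 16 → Q
  i= 7: F-X =  8 → I
  i= 8: F-B =  4 → E
  i= 9: O-B = 13 → N
  i=10: A-G = 20 → U
  i=11: O-A = 14 → O
  i=12: P-M =  3 → D
  i=13: R-C = 15 → P
  i=14: X-H = 16 → Q
  i=15: I-A =  8 → I
  i=16: P-L =  4 → E
  i=17: I-V = 13 → N
  i=18: U-A = 20 → U
  i=19: V-H = 14 → O
  i=20: B-Y =  3 → D
  i=21: N-Y = 15 → P
  i=22: O-Y = 16 → Q
  i=23: I-A =  8 → I
  i=24: O-K =  4 → E
  i=25: P-C = 13 → N
  i=26: S-Y = 20 → U
  i=27: V-H = 14 → O
  i=28: F-C =  3 → D
  i=29: D-O = 15 → P
  i=30: N-X = 16 → Q
  i=31: H-Z =  8 → I
  i=32: P-L =  4 → E
  i=33: G-T = 13 → N
  i=34: F-L = 20 → U
  i=35: J-V = 14 → O
  i=36: P-M =  3 → D
  i=37: O-Z = 15 → P
  i=38: H-R = 16 → Q
  i=39: Z-R =  8 → I
  shifts repeat with period 8: ENUODPQI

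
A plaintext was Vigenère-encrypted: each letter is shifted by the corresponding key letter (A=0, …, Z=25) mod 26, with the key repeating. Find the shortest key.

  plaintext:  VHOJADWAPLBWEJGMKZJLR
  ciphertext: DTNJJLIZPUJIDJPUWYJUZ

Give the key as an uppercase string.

  i= 0: D-V =  8 → I
  i= 1: T-H = 12 → M
  i= 2: N-O = 25 → Z
  i= 3: J-J =  0 → A
  i= 4: J-A =  9 → J
  i= 5: L-D =  8 → I
  i= 6: I-W = 12 → M
  i= 7: Z-A = 25 → Z
  i= 8: P-P =  0 → A
  i= 9: U-L =  9 → J
  i=10: J-B =  8 → I
  i=11: I-W = 12 → M
  i=12: D-E = 25 → Z
  i=13: J-J =  0 → A
  i=14: P-G =  9 → J
  i=15: U-M =  8 → I
  i=16: W-K = 12 → M
  i=17: Y-Z = 25 → Z
  i=18: J-J =  0 → A
  i=19: U-L =  9 → J
  i=20: Z-R =  8 → I
  shifts repeat with period 5: IMZAJ

IMZAJ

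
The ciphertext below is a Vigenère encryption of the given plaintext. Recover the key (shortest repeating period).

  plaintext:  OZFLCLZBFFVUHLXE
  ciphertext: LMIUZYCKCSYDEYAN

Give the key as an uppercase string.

  i= 0: L-O = 23 → X
  i= 1: M-Z = 13 → N
  i= 2: I-F =  3 → D
  i= 3: U-L =  9 → J
  i= 4: Z-C = 23 → X
  i= 5: Y-L = 13 → N
  i= 6: C-Z =  3 → D
  i= 7: K-B =  9 → J
  i= 8: C-F = 23 → X
  i= 9: S-F = 13 → N
  i=10: Y-V =  3 → D
  i=11: D-U =  9 → J
  i=12: E-H = 23 → X
  i=13: Y-L = 13 → N
  i=14: A-X =  3 → D
  i=15: N-E =  9 → J
  shifts repeat with period 4: XNDJ

XNDJ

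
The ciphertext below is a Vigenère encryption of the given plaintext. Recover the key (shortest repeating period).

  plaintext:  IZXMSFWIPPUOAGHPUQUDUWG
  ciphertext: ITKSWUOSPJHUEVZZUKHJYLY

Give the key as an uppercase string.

  i= 0: I-I =  0 → A
  i= 1: T-Z = 20 → U
  i= 2: K-X = 13 → N
  i= 3: S-M =  6 → G
  i= 4: W-S =  4 → E
  i= 5: U-F = 15 → P
  i= 6: O-W = 18 → S
  i= 7: S-I = 10 → K
  i= 8: P-P =  0 → A
  i= 9: J-P = 20 → U
  i=10: H-U = 13 → N
  i=11: U-O =  6 → G
  i=12: E-A =  4 → E
  i=13: V-G = 15 → P
  i=14: Z-H = 18 → S
  i=15: Z-P = 10 → K
  i=16: U-U =  0 → A
  i=17: K-Q = 20 → U
  i=18: H-U = 13 → N
  i=19: J-D =  6 → G
  i=20: Y-U =  4 → E
  i=21: L-W = 15 → P
  i=22: Y-G = 18 → S
  shifts repeat with period 8: AUNGEPSK

AUNGEPSK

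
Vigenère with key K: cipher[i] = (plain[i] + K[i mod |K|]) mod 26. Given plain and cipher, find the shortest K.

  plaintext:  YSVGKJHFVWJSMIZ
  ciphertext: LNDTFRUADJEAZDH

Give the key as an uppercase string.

NVI

  i= 0: L-Y = 13 → N
  i= 1: N-S = 21 → V
  i= 2: D-V =  8 → I
  i= 3: T-G = 13 → N
  i= 4: F-K = 21 → V
  i= 5: R-J =  8 → I
  i= 6: U-H = 13 → N
  i= 7: A-F = 21 → V
  i= 8: D-V =  8 → I
  i= 9: J-W = 13 → N
  i=10: E-J = 21 → V
  i=11: A-S =  8 → I
  i=12: Z-M = 13 → N
  i=13: D-I = 21 → V
  i=14: H-Z =  8 → I
  shifts repeat with period 3: NVI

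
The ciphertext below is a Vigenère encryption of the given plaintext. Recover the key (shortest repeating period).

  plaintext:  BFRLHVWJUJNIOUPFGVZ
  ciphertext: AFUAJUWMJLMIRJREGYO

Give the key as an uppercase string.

  i= 0: A-B = 25 → Z
  i= 1: F-F =  0 → A
  i= 2: U-R =  3 → D
  i= 3: A-L = 15 → P
  i= 4: J-H =  2 → C
  i= 5: U-V = 25 → Z
  i= 6: W-W =  0 → A
  i= 7: M-J =  3 → D
  i= 8: J-U = 15 → P
  i= 9: L-J =  2 → C
  i=10: M-N = 25 → Z
  i=11: I-I =  0 → A
  i=12: R-O =  3 → D
  i=13: J-U = 15 → P
  i=14: R-P =  2 → C
  i=15: E-F = 25 → Z
  i=16: G-G =  0 → A
  i=17: Y-V =  3 → D
  i=18: O-Z = 15 → P
  shifts repeat with period 5: ZADPC

ZADPC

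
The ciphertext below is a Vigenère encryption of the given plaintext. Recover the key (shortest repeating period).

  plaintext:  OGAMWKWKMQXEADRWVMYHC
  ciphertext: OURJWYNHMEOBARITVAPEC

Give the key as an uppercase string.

AORX

  i= 0: O-O =  0 → A
  i= 1: U-G = 14 → O
  i= 2: R-A = 17 → R
  i= 3: J-M = 23 → X
  i= 4: W-W =  0 → A
  i= 5: Y-K = 14 → O
  i= 6: N-W = 17 → R
  i= 7: H-K = 23 → X
  i= 8: M-M =  0 → A
  i= 9: E-Q = 14 → O
  i=10: O-X = 17 → R
  i=11: B-E = 23 → X
  i=12: A-A =  0 → A
  i=13: R-D = 14 → O
  i=14: I-R = 17 → R
  i=15: T-W = 23 → X
  i=16: V-V =  0 → A
  i=17: A-M = 14 → O
  i=18: P-Y = 17 → R
  i=19: E-H = 23 → X
  i=20: C-C =  0 → A
  shifts repeat with period 4: AORX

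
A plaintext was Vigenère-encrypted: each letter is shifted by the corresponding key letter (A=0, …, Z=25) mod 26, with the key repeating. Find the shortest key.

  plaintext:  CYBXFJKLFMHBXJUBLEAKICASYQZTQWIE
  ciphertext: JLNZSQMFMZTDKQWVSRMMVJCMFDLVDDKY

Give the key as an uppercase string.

  i= 0: J-C =  7 → H
  i= 1: L-Y = 13 → N
  i= 2: N-B = 12 → M
  i= 3: Z-X =  2 → C
  i= 4: S-F = 13 → N
  i= 5: Q-J =  7 → H
  i= 6: M-K =  2 → C
  i= 7: F-L = 20 → U
  i= 8: M-F =  7 → H
  i= 9: Z-M = 13 → N
  i=10: T-H = 12 → M
  i=11: D-B =  2 → C
  i=12: K-X = 13 → N
  i=13: Q-J =  7 → H
  i=14: W-U =  2 → C
  i=15: V-B = 20 → U
  i=16: S-L =  7 → H
  i=17: R-E = 13 → N
  i=18: M-A = 12 → M
  i=19: M-K =  2 → C
  i=20: V-I = 13 → N
  i=21: J-C =  7 → H
  i=22: C-A =  2 → C
  i=23: M-S = 20 → U
  i=24: F-Y =  7 → H
  i=25: D-Q = 13 → N
  i=26: L-Z = 12 → M
  i=27: V-T =  2 → C
  i=28: D-Q = 13 → N
  i=29: D-W =  7 → H
  i=30: K-I =  2 → C
  i=31: Y-E = 20 → U
  shifts repeat with period 8: HNMCNHCU

HNMCNHCU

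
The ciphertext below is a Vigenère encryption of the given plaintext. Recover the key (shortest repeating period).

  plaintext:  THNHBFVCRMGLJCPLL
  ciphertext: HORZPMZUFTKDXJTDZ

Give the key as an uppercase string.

OHES

  i= 0: H-T = 14 → O
  i= 1: O-H =  7 → H
  i= 2: R-N =  4 → E
  i= 3: Z-H = 18 → S
  i= 4: P-B = 14 → O
  i= 5: M-F =  7 → H
  i= 6: Z-V =  4 → E
  i= 7: U-C = 18 → S
  i= 8: F-R = 14 → O
  i= 9: T-M =  7 → H
  i=10: K-G =  4 → E
  i=11: D-L = 18 → S
  i=12: X-J = 14 → O
  i=13: J-C =  7 → H
  i=14: T-P =  4 → E
  i=15: D-L = 18 → S
  i=16: Z-L = 14 → O
  shifts repeat with period 4: OHES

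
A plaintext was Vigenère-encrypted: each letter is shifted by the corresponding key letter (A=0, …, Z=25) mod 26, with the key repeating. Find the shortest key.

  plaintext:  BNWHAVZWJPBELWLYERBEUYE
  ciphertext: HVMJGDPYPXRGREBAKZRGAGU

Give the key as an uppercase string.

GIQC

  i= 0: H-B =  6 → G
  i= 1: V-N =  8 → I
  i= 2: M-W = 16 → Q
  i= 3: J-H =  2 → C
  i= 4: G-A =  6 → G
  i= 5: D-V =  8 → I
  i= 6: P-Z = 16 → Q
  i= 7: Y-W =  2 → C
  i= 8: P-J =  6 → G
  i= 9: X-P =  8 → I
  i=10: R-B = 16 → Q
  i=11: G-E =  2 → C
  i=12: R-L =  6 → G
  i=13: E-W =  8 → I
  i=14: B-L = 16 → Q
  i=15: A-Y =  2 → C
  i=16: K-E =  6 → G
  i=17: Z-R =  8 → I
  i=18: R-B = 16 → Q
  i=19: G-E =  2 → C
  i=20: A-U =  6 → G
  i=21: G-Y =  8 → I
  i=22: U-E = 16 → Q
  shifts repeat with period 4: GIQC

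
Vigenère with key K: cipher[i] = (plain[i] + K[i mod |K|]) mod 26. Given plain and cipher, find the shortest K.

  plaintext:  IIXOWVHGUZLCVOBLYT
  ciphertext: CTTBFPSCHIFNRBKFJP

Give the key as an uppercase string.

  i= 0: C-I = 20 → U
  i= 1: T-I = 11 → L
  i= 2: T-X = 22 → W
  i= 3: B-O = 13 → N
  i= 4: F-W =  9 → J
  i= 5: P-V = 20 → U
  i= 6: S-H = 11 → L
  i= 7: C-G = 22 → W
  i= 8: H-U = 13 → N
  i= 9: I-Z =  9 → J
  i=10: F-L = 20 → U
  i=11: N-C = 11 → L
  i=12: R-V = 22 → W
  i=13: B-O = 13 → N
  i=14: K-B =  9 → J
  i=15: F-L = 20 → U
  i=16: J-Y = 11 → L
  i=17: P-T = 22 → W
  shifts repeat with period 5: ULWNJ

ULWNJ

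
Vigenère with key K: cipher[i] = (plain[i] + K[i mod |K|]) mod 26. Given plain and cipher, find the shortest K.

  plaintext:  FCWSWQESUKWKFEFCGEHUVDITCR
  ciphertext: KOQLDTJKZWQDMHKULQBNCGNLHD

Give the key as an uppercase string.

FMUTHDFS

  i= 0: K-F =  5 → F
  i= 1: O-C = 12 → M
  i= 2: Q-W = 20 → U
  i= 3: L-S = 19 → T
  i= 4: D-W =  7 → H
  i= 5: T-Q =  3 → D
  i= 6: J-E =  5 → F
  i= 7: K-S = 18 → S
  i= 8: Z-U =  5 → F
  i= 9: W-K = 12 → M
  i=10: Q-W = 20 → U
  i=11: D-K = 19 → T
  i=12: M-F =  7 → H
  i=13: H-E =  3 → D
  i=14: K-F =  5 → F
  i=15: U-C = 18 → S
  i=16: L-G =  5 → F
  i=17: Q-E = 12 → M
  i=18: B-H = 20 → U
  i=19: N-U = 19 → T
  i=20: C-V =  7 → H
  i=21: G-D =  3 → D
  i=22: N-I =  5 → F
  i=23: L-T = 18 → S
  i=24: H-C =  5 → F
  i=25: D-R = 12 → M
  shifts repeat with period 8: FMUTHDFS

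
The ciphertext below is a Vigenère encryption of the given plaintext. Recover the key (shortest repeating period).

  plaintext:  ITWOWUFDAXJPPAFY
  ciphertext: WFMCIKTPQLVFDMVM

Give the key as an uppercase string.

OMQ

  i= 0: W-I = 14 → O
  i= 1: F-T = 12 → M
  i= 2: M-W = 16 → Q
  i= 3: C-O = 14 → O
  i= 4: I-W = 12 → M
  i= 5: K-U = 16 → Q
  i= 6: T-F = 14 → O
  i= 7: P-D = 12 → M
  i= 8: Q-A = 16 → Q
  i= 9: L-X = 14 → O
  i=10: V-J = 12 → M
  i=11: F-P = 16 → Q
  i=12: D-P = 14 → O
  i=13: M-A = 12 → M
  i=14: V-F = 16 → Q
  i=15: M-Y = 14 → O
  shifts repeat with period 3: OMQ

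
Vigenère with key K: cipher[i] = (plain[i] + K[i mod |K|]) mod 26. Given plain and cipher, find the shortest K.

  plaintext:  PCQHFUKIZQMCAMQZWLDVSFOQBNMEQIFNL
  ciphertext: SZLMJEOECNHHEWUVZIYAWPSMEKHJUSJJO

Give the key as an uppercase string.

DXVFEKEW

  i= 0: S-P =  3 → D
  i= 1: Z-C = 23 → X
  i= 2: L-Q = 21 → V
  i= 3: M-H =  5 → F
  i= 4: J-F =  4 → E
  i= 5: E-U = 10 → K
  i= 6: O-K =  4 → E
  i= 7: E-I = 22 → W
  i= 8: C-Z =  3 → D
  i= 9: N-Q = 23 → X
  i=10: H-M = 21 → V
  i=11: H-C =  5 → F
  i=12: E-A =  4 → E
  i=13: W-M = 10 → K
  i=14: U-Q =  4 → E
  i=15: V-Z = 22 → W
  i=16: Z-W =  3 → D
  i=17: I-L = 23 → X
  i=18: Y-D = 21 → V
  i=19: A-V =  5 → F
  i=20: W-S =  4 → E
  i=21: P-F = 10 → K
  i=22: S-O =  4 → E
  i=23: M-Q = 22 → W
  i=24: E-B =  3 → D
  i=25: K-N = 23 → X
  i=26: H-M = 21 → V
  i=27: J-E =  5 → F
  i=28: U-Q =  4 → E
  i=29: S-I = 10 → K
  i=30: J-F =  4 → E
  i=31: J-N = 22 → W
  i=32: O-L =  3 → D
  shifts repeat with period 8: DXVFEKEW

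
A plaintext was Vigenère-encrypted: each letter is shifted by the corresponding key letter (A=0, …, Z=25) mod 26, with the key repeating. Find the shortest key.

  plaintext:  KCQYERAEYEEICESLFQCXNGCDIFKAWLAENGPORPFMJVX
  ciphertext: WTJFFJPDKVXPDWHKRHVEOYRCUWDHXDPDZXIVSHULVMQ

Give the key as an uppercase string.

  i= 0: W-K = 12 → M
  i= 1: T-C = 17 → R
  i= 2: J-Q = 19 → T
  i= 3: F-Y =  7 → H
  i= 4: F-E =  1 → B
  i= 5: J-R = 18 → S
  i= 6: P-A = 15 → P
  i= 7: D-E = 25 → Z
  i= 8: K-Y = 12 → M
  i= 9: V-E = 17 → R
  i=10: X-E = 19 → T
  i=11: P-I =  7 → H
  i=12: D-C =  1 → B
  i=13: W-E = 18 → S
  i=14: H-S = 15 → P
  i=15: K-L = 25 → Z
  i=16: R-F = 12 → M
  i=17: H-Q = 17 → R
  i=18: V-C = 19 → T
  i=19: E-X =  7 → H
  i=20: O-N =  1 → B
  i=21: Y-G = 18 → S
  i=22: R-C = 15 → P
  i=23: C-D = 25 → Z
  i=24: U-I = 12 → M
  i=25: W-F = 17 → R
  i=26: D-K = 19 → T
  i=27: H-A =  7 → H
  i=28: X-W =  1 → B
  i=29: D-L = 18 → S
  i=30: P-A = 15 → P
  i=31: D-E = 25 → Z
  i=32: Z-N = 12 → M
  i=33: X-G = 17 → R
  i=34: I-P = 19 → T
  i=35: V-O =  7 → H
  i=36: S-R =  1 → B
  i=37: H-P = 18 → S
  i=38: U-F = 15 → P
  i=39: L-M = 25 → Z
  i=40: V-J = 12 → M
  i=41: M-V = 17 → R
  i=42: Q-X = 19 → T
  shifts repeat with period 8: MRTHBSPZ

MRTHBSPZ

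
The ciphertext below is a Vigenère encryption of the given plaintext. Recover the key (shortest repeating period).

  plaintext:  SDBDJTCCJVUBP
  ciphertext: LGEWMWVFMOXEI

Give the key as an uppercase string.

  i= 0: L-S = 19 → T
  i= 1: G-D =  3 → D
  i= 2: E-B =  3 → D
  i= 3: W-D = 19 → T
  i= 4: M-J =  3 → D
  i= 5: W-T =  3 → D
  i= 6: V-C = 19 → T
  i= 7: F-C =  3 → D
  i= 8: M-J =  3 → D
  i= 9: O-V = 19 → T
  i=10: X-U =  3 → D
  i=11: E-B =  3 → D
  i=12: I-P = 19 → T
  shifts repeat with period 3: TDD

TDD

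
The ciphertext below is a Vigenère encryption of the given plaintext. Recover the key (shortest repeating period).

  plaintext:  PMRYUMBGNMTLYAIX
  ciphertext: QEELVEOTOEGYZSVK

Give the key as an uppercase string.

BSNN

  i= 0: Q-P =  1 → B
  i= 1: E-M = 18 → S
  i= 2: E-R = 13 → N
  i= 3: L-Y = 13 → N
  i= 4: V-U =  1 → B
  i= 5: E-M = 18 → S
  i= 6: O-B = 13 → N
  i= 7: T-G = 13 → N
  i= 8: O-N =  1 → B
  i= 9: E-M = 18 → S
  i=10: G-T = 13 → N
  i=11: Y-L = 13 → N
  i=12: Z-Y =  1 → B
  i=13: S-A = 18 → S
  i=14: V-I = 13 → N
  i=15: K-X = 13 → N
  shifts repeat with period 4: BSNN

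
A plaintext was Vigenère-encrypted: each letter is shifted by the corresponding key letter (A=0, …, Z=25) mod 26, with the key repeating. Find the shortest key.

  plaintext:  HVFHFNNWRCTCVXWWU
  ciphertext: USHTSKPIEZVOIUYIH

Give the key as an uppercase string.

NXCM

  i= 0: U-H = 13 → N
  i= 1: S-V = 23 → X
  i= 2: H-F =  2 → C
  i= 3: T-H = 12 → M
  i= 4: S-F = 13 → N
  i= 5: K-N = 23 → X
  i= 6: P-N =  2 → C
  i= 7: I-W = 12 → M
  i= 8: E-R = 13 → N
  i= 9: Z-C = 23 → X
  i=10: V-T =  2 → C
  i=11: O-C = 12 → M
  i=12: I-V = 13 → N
  i=13: U-X = 23 → X
  i=14: Y-W =  2 → C
  i=15: I-W = 12 → M
  i=16: H-U = 13 → N
  shifts repeat with period 4: NXCM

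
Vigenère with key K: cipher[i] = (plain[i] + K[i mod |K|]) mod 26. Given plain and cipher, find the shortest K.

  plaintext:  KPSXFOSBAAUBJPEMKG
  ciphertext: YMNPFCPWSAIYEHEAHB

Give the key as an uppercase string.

OXVSA

  i= 0: Y-K = 14 → O
  i= 1: M-P = 23 → X
  i= 2: N-S = 21 → V
  i= 3: P-X = 18 → S
  i= 4: F-F =  0 → A
  i= 5: C-O = 14 → O
  i= 6: P-S = 23 → X
  i= 7: W-B = 21 → V
  i= 8: S-A = 18 → S
  i= 9: A-A =  0 → A
  i=10: I-U = 14 → O
  i=11: Y-B = 23 → X
  i=12: E-J = 21 → V
  i=13: H-P = 18 → S
  i=14: E-E =  0 → A
  i=15: A-M = 14 → O
  i=16: H-K = 23 → X
  i=17: B-G = 21 → V
  shifts repeat with period 5: OXVSA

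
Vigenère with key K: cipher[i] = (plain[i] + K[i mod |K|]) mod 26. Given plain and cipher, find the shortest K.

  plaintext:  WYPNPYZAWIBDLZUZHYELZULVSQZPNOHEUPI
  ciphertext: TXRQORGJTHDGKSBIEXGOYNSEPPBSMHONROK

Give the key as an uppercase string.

  i= 0: T-W = 23 → X
  i= 1: X-Y = 25 → Z
  i= 2: R-P =  2 → C
  i= 3: Q-N =  3 → D
  i= 4: O-P = 25 → Z
  i= 5: R-Y = 19 → T
  i= 6: G-Z =  7 → H
  i= 7: J-A =  9 → J
  i= 8: T-W = 23 → X
  i= 9: H-I = 25 → Z
  i=10: D-B =  2 → C
  i=11: G-D =  3 → D
  i=12: K-L = 25 → Z
  i=13: S-Z = 19 → T
  i=14: B-U =  7 → H
  i=15: I-Z =  9 → J
  i=16: E-H = 23 → X
  i=17: X-Y = 25 → Z
  i=18: G-E =  2 → C
  i=19: O-L =  3 → D
  i=20: Y-Z = 25 → Z
  i=21: N-U = 19 → T
  i=22: S-L =  7 → H
  i=23: E-V =  9 → J
  i=24: P-S = 23 → X
  i=25: P-Q = 25 → Z
  i=26: B-Z =  2 → C
  i=27: S-P =  3 → D
  i=28: M-N = 25 → Z
  i=29: H-O = 19 → T
  i=30: O-H =  7 → H
  i=31: N-E =  9 → J
  i=32: R-U = 23 → X
  i=33: O-P = 25 → Z
  i=34: K-I =  2 → C
  shifts repeat with period 8: XZCDZTHJ

XZCDZTHJ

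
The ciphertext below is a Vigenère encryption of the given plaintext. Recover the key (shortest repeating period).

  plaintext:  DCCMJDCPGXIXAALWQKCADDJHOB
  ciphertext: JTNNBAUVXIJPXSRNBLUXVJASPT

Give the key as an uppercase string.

GRLBSXS

  i= 0: J-D =  6 → G
  i= 1: T-C = 17 → R
  i= 2: N-C = 11 → L
  i= 3: N-M =  1 → B
  i= 4: B-J = 18 → S
  i= 5: A-D = 23 → X
  i= 6: U-C = 18 → S
  i= 7: V-P =  6 → G
  i= 8: X-G = 17 → R
  i= 9: I-X = 11 → L
  i=10: J-I =  1 → B
  i=11: P-X = 18 → S
  i=12: X-A = 23 → X
  i=13: S-A = 18 → S
  i=14: R-L =  6 → G
  i=15: N-W = 17 → R
  i=16: B-Q = 11 → L
  i=17: L-K =  1 → B
  i=18: U-C = 18 → S
  i=19: X-A = 23 → X
  i=20: V-D = 18 → S
  i=21: J-D =  6 → G
  i=22: A-J = 17 → R
  i=23: S-H = 11 → L
  i=24: P-O =  1 → B
  i=25: T-B = 18 → S
  shifts repeat with period 7: GRLBSXS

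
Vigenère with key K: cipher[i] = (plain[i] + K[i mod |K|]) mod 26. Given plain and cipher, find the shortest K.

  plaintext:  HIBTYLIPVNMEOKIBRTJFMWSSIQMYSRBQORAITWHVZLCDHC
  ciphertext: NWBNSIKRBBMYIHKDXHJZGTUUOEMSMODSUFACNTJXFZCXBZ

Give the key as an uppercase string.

GOAUUXCC

  i= 0: N-H =  6 → G
  i= 1: W-I = 14 → O
  i= 2: B-B =  0 → A
  i= 3: N-T = 20 → U
  i= 4: S-Y = 20 → U
  i= 5: I-L = 23 → X
  i= 6: K-I =  2 → C
  i= 7: R-P =  2 → C
  i= 8: B-V =  6 → G
  i= 9: B-N = 14 → O
  i=10: M-M =  0 → A
  i=11: Y-E = 20 → U
  i=12: I-O = 20 → U
  i=13: H-K = 23 → X
  i=14: K-I =  2 → C
  i=15: D-B =  2 → C
  i=16: X-R =  6 → G
  i=17: H-T = 14 → O
  i=18: J-J =  0 → A
  i=19: Z-F = 20 → U
  i=20: G-M = 20 → U
  i=21: T-W = 23 → X
  i=22: U-S =  2 → C
  i=23: U-S =  2 → C
  i=24: O-I =  6 → G
  i=25: E-Q = 14 → O
  i=26: M-M =  0 → A
  i=27: S-Y = 20 → U
  i=28: M-S = 20 → U
  i=29: O-R = 23 → X
  i=30: D-B =  2 → C
  i=31: S-Q =  2 → C
  i=32: U-O =  6 → G
  i=33: F-R = 14 → O
  i=34: A-A =  0 → A
  i=35: C-I = 20 → U
  i=36: N-T = 20 → U
  i=37: T-W = 23 → X
  i=38: J-H =  2 → C
  i=39: X-V =  2 → C
  i=40: F-Z =  6 → G
  i=41: Z-L = 14 → O
  i=42: C-C =  0 → A
  i=43: X-D = 20 → U
  i=44: B-H = 20 → U
  i=45: Z-C = 23 → X
  shifts repeat with period 8: GOAUUXCC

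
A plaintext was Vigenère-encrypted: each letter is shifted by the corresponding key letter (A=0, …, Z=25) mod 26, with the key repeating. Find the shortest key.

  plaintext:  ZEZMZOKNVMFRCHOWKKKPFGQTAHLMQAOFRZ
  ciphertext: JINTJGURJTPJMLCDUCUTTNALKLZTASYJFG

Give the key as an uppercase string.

  i= 0: J-Z = 10 → K
  i= 1: I-E =  4 → E
  i= 2: N-Z = 14 → O
  i= 3: T-M =  7 → H
  i= 4: J-Z = 10 → K
  i= 5: G-O = 18 → S
  i= 6: U-K = 10 → K
  i= 7: R-N =  4 → E
  i= 8: J-V = 14 → O
  i= 9: T-M =  7 → H
  i=10: P-F = 10 → K
  i=11: J-R = 18 → S
  i=12: M-C = 10 → K
  i=13: L-H =  4 → E
  i=14: C-O = 14 → O
  i=15: D-W =  7 → H
  i=16: U-K = 10 → K
  i=17: C-K = 18 → S
  i=18: U-K = 10 → K
  i=19: T-P =  4 → E
  i=20: T-F = 14 → O
  i=21: N-G =  7 → H
  i=22: A-Q = 10 → K
  i=23: L-T = 18 → S
  i=24: K-A = 10 → K
  i=25: L-H =  4 → E
  i=26: Z-L = 14 → O
  i=27: T-M =  7 → H
  i=28: A-Q = 10 → K
  i=29: S-A = 18 → S
  i=30: Y-O = 10 → K
  i=31: J-F =  4 → E
  i=32: F-R = 14 → O
  i=33: G-Z =  7 → H
  shifts repeat with period 6: KEOHKS

KEOHKS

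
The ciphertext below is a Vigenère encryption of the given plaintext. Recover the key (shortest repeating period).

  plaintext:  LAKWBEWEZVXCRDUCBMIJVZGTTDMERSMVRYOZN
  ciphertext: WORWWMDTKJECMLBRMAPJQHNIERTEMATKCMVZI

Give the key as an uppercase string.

LOHAVIHP

  i= 0: W-L = 11 → L
  i= 1: O-A = 14 → O
  i= 2: R-K =  7 → H
  i= 3: W-W =  0 → A
  i= 4: W-B = 21 → V
  i= 5: M-E =  8 → I
  i= 6: D-W =  7 → H
  i= 7: T-E = 15 → P
  i= 8: K-Z = 11 → L
  i= 9: J-V = 14 → O
  i=10: E-X =  7 → H
  i=11: C-C =  0 → A
  i=12: M-R = 21 → V
  i=13: L-D =  8 → I
  i=14: B-U =  7 → H
  i=15: R-C = 15 → P
  i=16: M-B = 11 → L
  i=17: A-M = 14 → O
  i=18: P-I =  7 → H
  i=19: J-J =  0 → A
  i=20: Q-V = 21 → V
  i=21: H-Z =  8 → I
  i=22: N-G =  7 → H
  i=23: I-T = 15 → P
  i=24: E-T = 11 → L
  i=25: R-D = 14 → O
  i=26: T-M =  7 → H
  i=27: E-E =  0 → A
  i=28: M-R = 21 → V
  i=29: A-S =  8 → I
  i=30: T-M =  7 → H
  i=31: K-V = 15 → P
  i=32: C-R = 11 → L
  i=33: M-Y = 14 → O
  i=34: V-O =  7 → H
  i=35: Z-Z =  0 → A
  i=36: I-N = 21 → V
  shifts repeat with period 8: LOHAVIHP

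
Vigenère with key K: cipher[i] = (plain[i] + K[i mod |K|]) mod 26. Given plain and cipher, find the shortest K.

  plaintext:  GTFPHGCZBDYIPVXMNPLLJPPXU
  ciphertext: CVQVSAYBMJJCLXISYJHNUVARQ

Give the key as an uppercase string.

WCLGLU

  i= 0: C-G = 22 → W
  i= 1: V-T =  2 → C
  i= 2: Q-F = 11 → L
  i= 3: V-P =  6 → G
  i= 4: S-H = 11 → L
  i= 5: A-G = 20 → U
  i= 6: Y-C = 22 → W
  i= 7: B-Z =  2 → C
  i= 8: M-B = 11 → L
  i= 9: J-D =  6 → G
  i=10: J-Y = 11 → L
  i=11: C-I = 20 → U
  i=12: L-P = 22 → W
  i=13: X-V =  2 → C
  i=14: I-X = 11 → L
  i=15: S-M =  6 → G
  i=16: Y-N = 11 → L
  i=17: J-P = 20 → U
  i=18: H-L = 22 → W
  i=19: N-L =  2 → C
  i=20: U-J = 11 → L
  i=21: V-P =  6 → G
  i=22: A-P = 11 → L
  i=23: R-X = 20 → U
  i=24: Q-U = 22 → W
  shifts repeat with period 6: WCLGLU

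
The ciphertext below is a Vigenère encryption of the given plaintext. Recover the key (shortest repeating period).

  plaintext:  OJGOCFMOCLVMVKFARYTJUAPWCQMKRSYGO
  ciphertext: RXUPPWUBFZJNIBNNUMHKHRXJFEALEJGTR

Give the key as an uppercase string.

  i= 0: R-O =  3 → D
  i= 1: X-J = 14 → O
  i= 2: U-G = 14 → O
  i= 3: P-O =  1 → B
  i= 4: P-C = 13 → N
  i= 5: W-F = 17 → R
  i= 6: U-M =  8 → I
  i= 7: B-O = 13 → N
  i= 8: F-C =  3 → D
  i= 9: Z-L = 14 → O
  i=10: J-V = 14 → O
  i=11: N-M =  1 → B
  i=12: I-V = 13 → N
  i=13: B-K = 17 → R
  i=14: N-F =  8 → I
  i=15: N-A = 13 → N
  i=16: U-R =  3 → D
  i=17: M-Y = 14 → O
  i=18: H-T = 14 → O
  i=19: K-J =  1 → B
  i=20: H-U = 13 → N
  i=21: R-A = 17 → R
  i=22: X-P =  8 → I
  i=23: J-W = 13 → N
  i=24: F-C =  3 → D
  i=25: E-Q = 14 → O
  i=26: A-M = 14 → O
  i=27: L-K =  1 → B
  i=28: E-R = 13 → N
  i=29: J-S = 17 → R
  i=30: G-Y =  8 → I
  i=31: T-G = 13 → N
  i=32: R-O =  3 → D
  shifts repeat with period 8: DOOBNRIN

DOOBNRIN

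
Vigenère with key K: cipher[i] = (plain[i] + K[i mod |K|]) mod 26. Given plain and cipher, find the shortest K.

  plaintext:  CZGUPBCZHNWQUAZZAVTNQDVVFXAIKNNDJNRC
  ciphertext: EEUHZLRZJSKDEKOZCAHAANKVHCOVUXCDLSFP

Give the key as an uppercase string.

CFONKKPA

  i= 0: E-C =  2 → C
  i= 1: E-Z =  5 → F
  i= 2: U-G = 14 → O
  i= 3: H-U = 13 → N
  i= 4: Z-P = 10 → K
  i= 5: L-B = 10 → K
  i= 6: R-C = 15 → P
  i= 7: Z-Z =  0 → A
  i= 8: J-H =  2 → C
  i= 9: S-N =  5 → F
  i=10: K-W = 14 → O
  i=11: D-Q = 13 → N
  i=12: E-U = 10 → K
  i=13: K-A = 10 → K
  i=14: O-Z = 15 → P
  i=15: Z-Z =  0 → A
  i=16: C-A =  2 → C
  i=17: A-V =  5 → F
  i=18: H-T = 14 → O
  i=19: A-N = 13 → N
  i=20: A-Q = 10 → K
  i=21: N-D = 10 → K
  i=22: K-V = 15 → P
  i=23: V-V =  0 → A
  i=24: H-F =  2 → C
  i=25: C-X =  5 → F
  i=26: O-A = 14 → O
  i=27: V-I = 13 → N
  i=28: U-K = 10 → K
  i=29: X-N = 10 → K
  i=30: C-N = 15 → P
  i=31: D-D =  0 → A
  i=32: L-J =  2 → C
  i=33: S-N =  5 → F
  i=34: F-R = 14 → O
  i=35: P-C = 13 → N
  shifts repeat with period 8: CFONKKPA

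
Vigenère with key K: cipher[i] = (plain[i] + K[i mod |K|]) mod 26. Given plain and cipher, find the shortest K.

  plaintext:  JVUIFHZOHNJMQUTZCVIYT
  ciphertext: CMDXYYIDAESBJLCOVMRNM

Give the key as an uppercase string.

TRJP

  i= 0: C-J = 19 → T
  i= 1: M-V = 17 → R
  i= 2: D-U =  9 → J
  i= 3: X-I = 15 → P
  i= 4: Y-F = 19 → T
  i= 5: Y-H = 17 → R
  i= 6: I-Z =  9 → J
  i= 7: D-O = 15 → P
  i= 8: A-H = 19 → T
  i= 9: E-N = 17 → R
  i=10: S-J =  9 → J
  i=11: B-M = 15 → P
  i=12: J-Q = 19 → T
  i=13: L-U = 17 → R
  i=14: C-T =  9 → J
  i=15: O-Z = 15 → P
  i=16: V-C = 19 → T
  i=17: M-V = 17 → R
  i=18: R-I =  9 → J
  i=19: N-Y = 15 → P
  i=20: M-T = 19 → T
  shifts repeat with period 4: TRJP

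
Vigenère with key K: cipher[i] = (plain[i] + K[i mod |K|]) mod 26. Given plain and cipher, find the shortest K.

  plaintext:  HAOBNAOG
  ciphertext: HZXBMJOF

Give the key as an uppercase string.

AZJ

  i= 0: H-H =  0 → A
  i= 1: Z-A = 25 → Z
  i= 2: X-O =  9 → J
  i= 3: B-B =  0 → A
  i= 4: M-N = 25 → Z
  i= 5: J-A =  9 → J
  i= 6: O-O =  0 → A
  i= 7: F-G = 25 → Z
  shifts repeat with period 3: AZJ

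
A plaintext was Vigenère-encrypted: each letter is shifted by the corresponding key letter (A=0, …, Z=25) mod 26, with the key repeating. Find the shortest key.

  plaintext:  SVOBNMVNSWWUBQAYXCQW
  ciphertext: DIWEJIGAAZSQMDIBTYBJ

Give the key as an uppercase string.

  i= 0: D-S = 11 → L
  i= 1: I-V = 13 → N
  i= 2: W-O =  8 → I
  i= 3: E-B =  3 → D
  i= 4: J-N = 22 → W
  i= 5: I-M = 22 → W
  i= 6: G-V = 11 → L
  i= 7: A-N = 13 → N
  i= 8: A-S =  8 → I
  i= 9: Z-W =  3 → D
  i=10: S-W = 22 → W
  i=11: Q-U = 22 → W
  i=12: M-B = 11 → L
  i=13: D-Q = 13 → N
  i=14: I-A =  8 → I
  i=15: B-Y =  3 → D
  i=16: T-X = 22 → W
  i=17: Y-C = 22 → W
  i=18: B-Q = 11 → L
  i=19: J-W = 13 → N
  shifts repeat with period 6: LNIDWW

LNIDWW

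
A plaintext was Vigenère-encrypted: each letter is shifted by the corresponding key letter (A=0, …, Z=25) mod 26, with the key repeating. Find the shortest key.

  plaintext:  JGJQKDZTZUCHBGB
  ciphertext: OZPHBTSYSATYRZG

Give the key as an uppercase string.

  i= 0: O-J =  5 → F
  i= 1: Z-G = 19 → T
  i= 2: P-J =  6 → G
  i= 3: H-Q = 17 → R
  i= 4: B-K = 17 → R
  i= 5: T-D = 16 → Q
  i= 6: S-Z = 19 → T
  i= 7: Y-T =  5 → F
  i= 8: S-Z = 19 → T
  i= 9: A-U =  6 → G
  i=10: T-C = 17 → R
  i=11: Y-H = 17 → R
  i=12: R-B = 16 → Q
  i=13: Z-G = 19 → T
  i=14: G-B =  5 → F
  shifts repeat with period 7: FTGRRQT

FTGRRQT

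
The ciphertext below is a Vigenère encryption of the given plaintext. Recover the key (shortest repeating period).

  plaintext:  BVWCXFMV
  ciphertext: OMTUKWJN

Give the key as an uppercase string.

  i= 0: O-B = 13 → N
  i= 1: M-V = 17 → R
  i= 2: T-W = 23 → X
  i= 3: U-C = 18 → S
  i= 4: K-X = 13 → N
  i= 5: W-F = 17 → R
  i= 6: J-M = 23 → X
  i= 7: N-V = 18 → S
  shifts repeat with period 4: NRXS

NRXS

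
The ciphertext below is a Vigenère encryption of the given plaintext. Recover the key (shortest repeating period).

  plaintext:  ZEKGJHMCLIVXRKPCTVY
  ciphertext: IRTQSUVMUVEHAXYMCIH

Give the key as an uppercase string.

JNJK

  i= 0: I-Z =  9 → J
  i= 1: R-E = 13 → N
  i= 2: T-K =  9 → J
  i= 3: Q-G = 10 → K
  i= 4: S-J =  9 → J
  i= 5: U-H = 13 → N
  i= 6: V-M =  9 → J
  i= 7: M-C = 10 → K
  i= 8: U-L =  9 → J
  i= 9: V-I = 13 → N
  i=10: E-V =  9 → J
  i=11: H-X = 10 → K
  i=12: A-R =  9 → J
  i=13: X-K = 13 → N
  i=14: Y-P =  9 → J
  i=15: M-C = 10 → K
  i=16: C-T =  9 → J
  i=17: I-V = 13 → N
  i=18: H-Y =  9 → J
  shifts repeat with period 4: JNJK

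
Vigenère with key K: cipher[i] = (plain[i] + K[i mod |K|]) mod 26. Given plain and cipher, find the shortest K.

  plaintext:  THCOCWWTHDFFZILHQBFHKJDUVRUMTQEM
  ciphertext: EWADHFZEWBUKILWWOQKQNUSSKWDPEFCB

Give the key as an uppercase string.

LPYPFJD

  i= 0: E-T = 11 → L
  i= 1: W-H = 15 → P
  i= 2: A-C = 24 → Y
  i= 3: D-O = 15 → P
  i= 4: H-C =  5 → F
  i= 5: F-W =  9 → J
  i= 6: Z-W =  3 → D
  i= 7: E-T = 11 → L
  i= 8: W-H = 15 → P
  i= 9: B-D = 24 → Y
  i=10: U-F = 15 → P
  i=11: K-F =  5 → F
  i=12: I-Z =  9 → J
  i=13: L-I =  3 → D
  i=14: W-L = 11 → L
  i=15: W-H = 15 → P
  i=16: O-Q = 24 → Y
  i=17: Q-B = 15 → P
  i=18: K-F =  5 → F
  i=19: Q-H =  9 → J
  i=20: N-K =  3 → D
  i=21: U-J = 11 → L
  i=22: S-D = 15 → P
  i=23: S-U = 24 → Y
  i=24: K-V = 15 → P
  i=25: W-R =  5 → F
  i=26: D-U =  9 → J
  i=27: P-M =  3 → D
  i=28: E-T = 11 → L
  i=29: F-Q = 15 → P
  i=30: C-E = 24 → Y
  i=31: B-M = 15 → P
  shifts repeat with period 7: LPYPFJD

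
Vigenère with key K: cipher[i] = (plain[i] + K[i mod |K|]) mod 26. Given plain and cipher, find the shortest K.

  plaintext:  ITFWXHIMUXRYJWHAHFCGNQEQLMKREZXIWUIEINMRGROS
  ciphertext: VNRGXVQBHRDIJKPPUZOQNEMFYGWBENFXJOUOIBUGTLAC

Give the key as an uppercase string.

NUMKAOIP

  i= 0: V-I = 13 → N
  i= 1: N-T = 20 → U
  i= 2: R-F = 12 → M
  i= 3: G-W = 10 → K
  i= 4: X-X =  0 → A
  i= 5: V-H = 14 → O
  i= 6: Q-I =  8 → I
  i= 7: B-M = 15 → P
  i= 8: H-U = 13 → N
  i= 9: R-X = 20 → U
  i=10: D-R = 12 → M
  i=11: I-Y = 10 → K
  i=12: J-J =  0 → A
  i=13: K-W = 14 → O
  i=14: P-H =  8 → I
  i=15: P-A = 15 → P
  i=16: U-H = 13 → N
  i=17: Z-F = 20 → U
  i=18: O-C = 12 → M
  i=19: Q-G = 10 → K
  i=20: N-N =  0 → A
  i=21: E-Q = 14 → O
  i=22: M-E =  8 → I
  i=23: F-Q = 15 → P
  i=24: Y-L = 13 → N
  i=25: G-M = 20 → U
  i=26: W-K = 12 → M
  i=27: B-R = 10 → K
  i=28: E-E =  0 → A
  i=29: N-Z = 14 → O
  i=30: F-X =  8 → I
  i=31: X-I = 15 → P
  i=32: J-W = 13 → N
  i=33: O-U = 20 → U
  i=34: U-I = 12 → M
  i=35: O-E = 10 → K
  i=36: I-I =  0 → A
  i=37: B-N = 14 → O
  i=38: U-M =  8 → I
  i=39: G-R = 15 → P
  i=40: T-G = 13 → N
  i=41: L-R = 20 → U
  i=42: A-O = 12 → M
  i=43: C-S = 10 → K
  shifts repeat with period 8: NUMKAOIP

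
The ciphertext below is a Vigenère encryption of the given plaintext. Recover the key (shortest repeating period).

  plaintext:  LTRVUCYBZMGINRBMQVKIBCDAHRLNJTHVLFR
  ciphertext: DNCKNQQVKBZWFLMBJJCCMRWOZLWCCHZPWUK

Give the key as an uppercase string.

SULPTO

  i= 0: D-L = 18 → S
  i= 1: N-T = 20 → U
  i= 2: C-R = 11 → L
  i= 3: K-V = 15 → P
  i= 4: N-U = 19 → T
  i= 5: Q-C = 14 → O
  i= 6: Q-Y = 18 → S
  i= 7: V-B = 20 → U
  i= 8: K-Z = 11 → L
  i= 9: B-M = 15 → P
  i=10: Z-G = 19 → T
  i=11: W-I = 14 → O
  i=12: F-N = 18 → S
  i=13: L-R = 20 → U
  i=14: M-B = 11 → L
  i=15: B-M = 15 → P
  i=16: J-Q = 19 → T
  i=17: J-V = 14 → O
  i=18: C-K = 18 → S
  i=19: C-I = 20 → U
  i=20: M-B = 11 → L
  i=21: R-C = 15 → P
  i=22: W-D = 19 → T
  i=23: O-A = 14 → O
  i=24: Z-H = 18 → S
  i=25: L-R = 20 → U
  i=26: W-L = 11 → L
  i=27: C-N = 15 → P
  i=28: C-J = 19 → T
  i=29: H-T = 14 → O
  i=30: Z-H = 18 → S
  i=31: P-V = 20 → U
  i=32: W-L = 11 → L
  i=33: U-F = 15 → P
  i=34: K-R = 19 → T
  shifts repeat with period 6: SULPTO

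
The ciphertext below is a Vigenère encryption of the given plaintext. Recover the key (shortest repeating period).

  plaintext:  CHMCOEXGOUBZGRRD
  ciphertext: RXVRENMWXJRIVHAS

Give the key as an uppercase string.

PQJ

  i= 0: R-C = 15 → P
  i= 1: X-H = 16 → Q
  i= 2: V-M =  9 → J
  i= 3: R-C = 15 → P
  i= 4: E-O = 16 → Q
  i= 5: N-E =  9 → J
  i= 6: M-X = 15 → P
  i= 7: W-G = 16 → Q
  i= 8: X-O =  9 → J
  i= 9: J-U = 15 → P
  i=10: R-B = 16 → Q
  i=11: I-Z =  9 → J
  i=12: V-G = 15 → P
  i=13: H-R = 16 → Q
  i=14: A-R =  9 → J
  i=15: S-D = 15 → P
  shifts repeat with period 3: PQJ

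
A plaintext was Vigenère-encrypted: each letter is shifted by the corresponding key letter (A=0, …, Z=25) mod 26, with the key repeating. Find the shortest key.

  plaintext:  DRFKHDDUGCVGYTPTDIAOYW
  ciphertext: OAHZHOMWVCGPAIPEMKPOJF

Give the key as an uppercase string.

  i= 0: O-D = 11 → L
  i= 1: A-R =  9 → J
  i= 2: H-F =  2 → C
  i= 3: Z-K = 15 → P
  i= 4: H-H =  0 → A
  i= 5: O-D = 11 → L
  i= 6: M-D =  9 → J
  i= 7: W-U =  2 → C
  i= 8: V-G = 15 → P
  i= 9: C-C =  0 → A
  i=10: G-V = 11 → L
  i=11: P-G =  9 → J
  i=12: A-Y =  2 → C
  i=13: I-T = 15 → P
  i=14: P-P =  0 → A
  i=15: E-T = 11 → L
  i=16: M-D =  9 → J
  i=17: K-I =  2 → C
  i=18: P-A = 15 → P
  i=19: O-O =  0 → A
  i=20: J-Y = 11 → L
  i=21: F-W =  9 → J
  shifts repeat with period 5: LJCPA

LJCPA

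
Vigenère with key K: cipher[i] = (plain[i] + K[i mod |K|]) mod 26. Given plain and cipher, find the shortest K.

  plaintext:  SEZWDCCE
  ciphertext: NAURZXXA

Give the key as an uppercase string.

  i= 0: N-S = 21 → V
  i= 1: A-E = 22 → W
  i= 2: U-Z = 21 → V
  i= 3: R-W = 21 → V
  i= 4: Z-D = 22 → W
  i= 5: X-C = 21 → V
  i= 6: X-C = 21 → V
  i= 7: A-E = 22 → W
  shifts repeat with period 3: VWV

VWV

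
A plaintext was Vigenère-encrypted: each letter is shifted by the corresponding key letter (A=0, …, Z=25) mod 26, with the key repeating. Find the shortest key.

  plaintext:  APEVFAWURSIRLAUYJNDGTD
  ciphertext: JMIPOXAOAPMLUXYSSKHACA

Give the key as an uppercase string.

  i= 0: J-A =  9 → J
  i= 1: M-P = 23 → X
  i= 2: I-E =  4 → E
  i= 3: P-V = 20 → U
  i= 4: O-F =  9 → J
  i= 5: X-A = 23 → X
  i= 6: A-W =  4 → E
  i= 7: O-U = 20 → U
  i= 8: A-R =  9 → J
  i= 9: P-S = 23 → X
  i=10: M-I =  4 → E
  i=11: L-R = 20 → U
  i=12: U-L =  9 → J
  i=13: X-A = 23 → X
  i=14: Y-U =  4 → E
  i=15: S-Y = 20 → U
  i=16: S-J =  9 → J
  i=17: K-N = 23 → X
  i=18: H-D =  4 → E
  i=19: A-G = 20 → U
  i=20: C-T =  9 → J
  i=21: A-D = 23 → X
  shifts repeat with period 4: JXEU

JXEU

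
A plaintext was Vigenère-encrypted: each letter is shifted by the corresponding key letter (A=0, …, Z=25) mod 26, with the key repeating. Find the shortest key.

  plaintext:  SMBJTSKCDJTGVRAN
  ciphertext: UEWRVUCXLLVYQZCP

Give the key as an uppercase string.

  i= 0: U-S =  2 → C
  i= 1: E-M = 18 → S
  i= 2: W-B = 21 → V
  i= 3: R-J =  8 → I
  i= 4: V-T =  2 → C
  i= 5: U-S =  2 → C
  i= 6: C-K = 18 → S
  i= 7: X-C = 21 → V
  i= 8: L-D =  8 → I
  i= 9: L-J =  2 → C
  i=10: V-T =  2 → C
  i=11: Y-G = 18 → S
  i=12: Q-V = 21 → V
  i=13: Z-R =  8 → I
  i=14: C-A =  2 → C
  i=15: P-N =  2 → C
  shifts repeat with period 5: CSVIC

CSVIC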